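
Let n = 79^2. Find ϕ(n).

6162

φ(6241) = 6241 · (1 − 1/79)
       = 6241 · 78/79 = 6162.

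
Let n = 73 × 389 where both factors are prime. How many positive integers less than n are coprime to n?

27936

φ(pq) = (p−1)(q−1) = 72 · 388 = 27936.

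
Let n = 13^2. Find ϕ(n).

φ(169) = 169 · (1 − 1/13)
       = 169 · 12/13 = 156.

156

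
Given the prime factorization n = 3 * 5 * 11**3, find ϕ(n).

9680

φ(3) = 3 − 1 = 2.
φ(5) = 5 − 1 = 4.
φ(11^3) = 11^2·(11−1) = 121·10 = 1210.
Multiply: 2 · 4 · 1210 = 9680.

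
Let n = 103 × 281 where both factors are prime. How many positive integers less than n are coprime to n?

28560

φ(pq) = (p−1)(q−1) = 102 · 280 = 28560.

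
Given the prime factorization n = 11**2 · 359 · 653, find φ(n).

φ(28365667) = 28365667 · (1 − 1/11) · (1 − 1/359) · (1 − 1/653)
       = 28365667 · 2334160/2578697 = 25675760.

25675760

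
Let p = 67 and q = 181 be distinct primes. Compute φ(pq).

11880

φ(12127) = 12127 · (1 − 1/67) · (1 − 1/181)
       = 12127 · 11880/12127 = 11880.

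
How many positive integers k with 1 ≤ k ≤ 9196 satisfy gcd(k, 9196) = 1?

3960

Factor 9196: 9196 = 2^2 · 11^2 · 19.
φ(2^2) = 2^2 − 2^1 = 4 − 2 = 2.
φ(11^2) = 11^1·(11−1) = 11·10 = 110.
φ(19) = 19 − 1 = 18.
Since φ is multiplicative, φ(9196) = 2 · 110 · 18 = 3960.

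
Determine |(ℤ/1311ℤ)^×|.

Prime factorization: 1311 = 3 * 19 * 23.
φ(3) = 3 − 1 = 2.
φ(19) = 19 − 1 = 18.
φ(23) = 23 − 1 = 22.
Multiply: 2 · 18 · 22 = 792.

792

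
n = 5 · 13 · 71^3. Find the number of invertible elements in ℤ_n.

16937760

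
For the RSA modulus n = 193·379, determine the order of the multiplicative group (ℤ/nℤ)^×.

For distinct primes, φ(pq) = (p−1)(q−1) = 192 × 378 = 72576.

72576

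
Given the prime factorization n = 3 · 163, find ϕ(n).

324

φ(489) = 489 · (1 − 1/3) · (1 − 1/163)
       = 489 · 324/489 = 324.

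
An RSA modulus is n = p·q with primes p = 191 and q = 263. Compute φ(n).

49780

φ(pq) = (p−1)(q−1) = 190 · 262 = 49780.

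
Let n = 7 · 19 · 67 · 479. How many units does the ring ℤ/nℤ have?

3407184

φ(7) = 7 − 1 = 6.
φ(19) = 19 − 1 = 18.
φ(67) = 67 − 1 = 66.
φ(479) = 479 − 1 = 478.
φ(4268369) = 6 × 18 × 66 × 478 = 3407184.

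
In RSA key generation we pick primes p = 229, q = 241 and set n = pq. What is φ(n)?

54720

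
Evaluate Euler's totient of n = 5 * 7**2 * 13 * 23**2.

1020096

φ(5) = 5 − 1 = 4.
φ(7^2) = 7^1·(7−1) = 7·6 = 42.
φ(13) = 13 − 1 = 12.
φ(23^2) = 23^1·(23−1) = 23·22 = 506.
Multiply: 4 · 42 · 12 · 506 = 1020096.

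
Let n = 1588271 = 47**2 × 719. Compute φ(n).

1552316

φ(47^2) = 47^1·(47−1) = 47·46 = 2162.
φ(719) = 719 − 1 = 718.
Since φ is multiplicative, φ(1588271) = 2162 · 718 = 1552316.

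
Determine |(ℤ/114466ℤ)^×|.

50820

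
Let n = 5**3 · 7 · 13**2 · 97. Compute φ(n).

φ(14343875) = 14343875 · (1 − 1/5) · (1 − 1/7) · (1 − 1/13) · (1 − 1/97)
       = 14343875 · 27648/44135 = 8985600.

8985600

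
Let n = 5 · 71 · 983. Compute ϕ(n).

φ(348965) = 348965 · (1 − 1/5) · (1 − 1/71) · (1 − 1/983)
       = 348965 · 274960/348965 = 274960.

274960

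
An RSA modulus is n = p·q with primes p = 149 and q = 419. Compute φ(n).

61864

φ(62431) = 62431 · (1 − 1/149) · (1 − 1/419)
       = 62431 · 61864/62431 = 61864.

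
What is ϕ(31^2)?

930

φ(961) = 961 · (1 − 1/31)
       = 961 · 30/31 = 930.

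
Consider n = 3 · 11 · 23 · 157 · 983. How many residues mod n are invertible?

φ(3) = 3 − 1 = 2.
φ(11) = 11 − 1 = 10.
φ(23) = 23 − 1 = 22.
φ(157) = 157 − 1 = 156.
φ(983) = 983 − 1 = 982.
φ(117137229) = 2 × 10 × 22 × 156 × 982 = 67404480.

67404480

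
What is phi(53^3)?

φ(53^3) = 53^3 − 53^2 = 148877 − 2809 = 146068.

146068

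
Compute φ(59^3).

201898

φ(205379) = 205379 · (1 − 1/59)
       = 205379 · 58/59 = 201898.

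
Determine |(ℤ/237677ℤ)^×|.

192000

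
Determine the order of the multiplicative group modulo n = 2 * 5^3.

φ(250) = 250 · (1 − 1/2) · (1 − 1/5)
       = 250 · 4/10 = 100.

100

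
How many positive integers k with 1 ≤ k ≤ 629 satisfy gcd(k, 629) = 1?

629 = 17 · 37.
φ(629) = 629 · (1 − 1/17) · (1 − 1/37)
       = 629 · 576/629 = 576.

576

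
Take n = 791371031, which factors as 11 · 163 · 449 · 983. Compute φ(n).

712696320

φ(11) = 11 − 1 = 10.
φ(163) = 163 − 1 = 162.
φ(449) = 449 − 1 = 448.
φ(983) = 983 − 1 = 982.
Multiply: 10 · 162 · 448 · 982 = 712696320.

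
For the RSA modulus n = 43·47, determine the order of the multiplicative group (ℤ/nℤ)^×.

φ(n) = (p − 1)(q − 1) = (43−1)(47−1) = 42·46 = 1932.

1932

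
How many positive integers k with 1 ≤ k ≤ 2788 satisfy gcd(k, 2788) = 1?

1280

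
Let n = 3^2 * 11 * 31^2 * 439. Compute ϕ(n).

φ(3^2) = 3^1·(3−1) = 3·2 = 6.
φ(11) = 11 − 1 = 10.
φ(31^2) = 31^2 − 31^1 = 961 − 31 = 930.
φ(439) = 439 − 1 = 438.
φ(41766021) = 6 × 10 × 930 × 438 = 24440400.

24440400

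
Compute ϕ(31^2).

930

φ(31^2) = 31^2 − 31^1 = 961 − 31 = 930.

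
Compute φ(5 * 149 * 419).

247456

φ(5) = 5 − 1 = 4.
φ(149) = 149 − 1 = 148.
φ(419) = 419 − 1 = 418.
Since φ is multiplicative, φ(312155) = 4 · 148 · 418 = 247456.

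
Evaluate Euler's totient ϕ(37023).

20160

First factor: 37023 = 3 * 7 * 41 * 43.
φ(37023) = 37023 · (1 − 1/3) · (1 − 1/7) · (1 − 1/41) · (1 − 1/43)
       = 37023 · 20160/37023 = 20160.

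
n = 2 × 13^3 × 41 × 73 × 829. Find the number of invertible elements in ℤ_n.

φ(2) = 2 − 1 = 1.
φ(13^3) = 13^2·(13−1) = 169·12 = 2028.
φ(41) = 41 − 1 = 40.
φ(73) = 73 − 1 = 72.
φ(829) = 829 − 1 = 828.
Since φ is multiplicative, φ(10902379618) = 1 · 2028 · 40 · 72 · 828 = 4836049920.

4836049920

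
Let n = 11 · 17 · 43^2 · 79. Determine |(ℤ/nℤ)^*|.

22538880

φ(11) = 11 − 1 = 10.
φ(17) = 17 − 1 = 16.
φ(43^2) = 43^2 − 43^1 = 1849 − 43 = 1806.
φ(79) = 79 − 1 = 78.
φ(27315277) = 10 × 16 × 1806 × 78 = 22538880.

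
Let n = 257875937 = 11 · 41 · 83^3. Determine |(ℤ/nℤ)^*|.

225959200

φ(11) = 11 − 1 = 10.
φ(41) = 41 − 1 = 40.
φ(83^3) = 83^2·(83−1) = 6889·82 = 564898.
Multiply: 10 · 40 · 564898 = 225959200.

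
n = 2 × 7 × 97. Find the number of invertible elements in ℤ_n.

576

φ(2) = 2 − 1 = 1.
φ(7) = 7 − 1 = 6.
φ(97) = 97 − 1 = 96.
Since φ is multiplicative, φ(1358) = 1 · 6 · 96 = 576.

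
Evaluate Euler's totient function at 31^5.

φ(28629151) = 28629151 · (1 − 1/31)
       = 28629151 · 30/31 = 27705630.

27705630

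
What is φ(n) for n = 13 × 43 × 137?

68544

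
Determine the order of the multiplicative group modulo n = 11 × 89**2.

78320

φ(11) = 11 − 1 = 10.
φ(89^2) = 89^2 − 89^1 = 7921 − 89 = 7832.
Since φ is multiplicative, φ(87131) = 10 · 7832 = 78320.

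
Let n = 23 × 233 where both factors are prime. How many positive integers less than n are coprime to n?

5104

φ(23) = 23 − 1 = 22.
φ(233) = 233 − 1 = 232.
Since φ is multiplicative, φ(5359) = 22 · 232 = 5104.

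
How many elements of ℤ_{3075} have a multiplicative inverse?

Factor 3075: 3075 = 3 · 5^2 · 41.
φ(3075) = 3075 · (1 − 1/3) · (1 − 1/5) · (1 − 1/41)
       = 3075 · 320/615 = 1600.

1600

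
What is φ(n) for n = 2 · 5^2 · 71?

1400

φ(2) = 2 − 1 = 1.
φ(5^2) = 5^1·(5−1) = 5·4 = 20.
φ(71) = 71 − 1 = 70.
Multiply: 1 · 20 · 70 = 1400.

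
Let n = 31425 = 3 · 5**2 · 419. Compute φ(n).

φ(3) = 3 − 1 = 2.
φ(5^2) = 5^2 − 5^1 = 25 − 5 = 20.
φ(419) = 419 − 1 = 418.
φ(31425) = 2 × 20 × 418 = 16720.

16720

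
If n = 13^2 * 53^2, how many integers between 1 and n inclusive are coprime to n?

φ(474721) = 474721 · (1 − 1/13) · (1 − 1/53)
       = 474721 · 624/689 = 429936.

429936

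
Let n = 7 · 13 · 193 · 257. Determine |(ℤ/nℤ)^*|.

3538944

φ(4513691) = 4513691 · (1 − 1/7) · (1 − 1/13) · (1 − 1/193) · (1 − 1/257)
       = 4513691 · 3538944/4513691 = 3538944.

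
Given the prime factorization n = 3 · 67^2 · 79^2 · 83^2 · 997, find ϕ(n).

φ(3) = 3 − 1 = 2.
φ(67^2) = 67^1·(67−1) = 67·66 = 4422.
φ(79^2) = 79^2 − 79^1 = 6241 − 79 = 6162.
φ(83^2) = 83^2 − 83^1 = 6889 − 83 = 6806.
φ(997) = 997 − 1 = 996.
Multiply: 2 · 4422 · 6162 · 6806 · 996 = 369421111844928.

369421111844928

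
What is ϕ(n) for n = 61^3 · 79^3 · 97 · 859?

8951961929264640

φ(9324717363235657) = 9324717363235657 · (1 − 1/61) · (1 − 1/79) · (1 − 1/97) · (1 − 1/859)
       = 9324717363235657 · 385482240/401533537 = 8951961929264640.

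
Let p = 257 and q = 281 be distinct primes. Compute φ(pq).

φ(pq) = (p−1)(q−1) = 256 · 280 = 71680.

71680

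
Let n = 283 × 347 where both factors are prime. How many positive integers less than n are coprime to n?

97572

φ(pq) = (p−1)(q−1) = 282 · 346 = 97572.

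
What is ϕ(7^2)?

φ(7^2) = 7^2 − 7^1 = 49 − 7 = 42.

42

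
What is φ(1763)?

1680

Prime factorization: 1763 = 41 × 43.
φ(41) = 41 − 1 = 40.
φ(43) = 43 − 1 = 42.
Since φ is multiplicative, φ(1763) = 40 · 42 = 1680.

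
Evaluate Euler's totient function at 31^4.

893730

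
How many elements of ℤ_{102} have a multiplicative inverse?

32

First factor: 102 = 2 * 3 * 17.
φ(2) = 2 − 1 = 1.
φ(3) = 3 − 1 = 2.
φ(17) = 17 − 1 = 16.
Multiply: 1 · 2 · 16 = 32.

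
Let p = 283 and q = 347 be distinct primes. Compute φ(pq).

97572

φ(n) = (p − 1)(q − 1) = (283−1)(347−1) = 282·346 = 97572.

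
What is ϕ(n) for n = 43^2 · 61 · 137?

φ(43^2) = 43^1·(43−1) = 43·42 = 1806.
φ(61) = 61 − 1 = 60.
φ(137) = 137 − 1 = 136.
Multiply: 1806 · 60 · 136 = 14736960.

14736960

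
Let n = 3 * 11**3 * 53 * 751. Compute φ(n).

φ(158933379) = 158933379 · (1 − 1/3) · (1 − 1/11) · (1 − 1/53) · (1 − 1/751)
       = 158933379 · 780000/1313499 = 94380000.

94380000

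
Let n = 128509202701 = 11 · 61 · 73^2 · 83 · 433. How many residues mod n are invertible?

111713126400

φ(11) = 11 − 1 = 10.
φ(61) = 61 − 1 = 60.
φ(73^2) = 73^2 − 73^1 = 5329 − 73 = 5256.
φ(83) = 83 − 1 = 82.
φ(433) = 433 − 1 = 432.
Since φ is multiplicative, φ(128509202701) = 10 · 60 · 5256 · 82 · 432 = 111713126400.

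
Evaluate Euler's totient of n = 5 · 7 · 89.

2112

φ(5) = 5 − 1 = 4.
φ(7) = 7 − 1 = 6.
φ(89) = 89 − 1 = 88.
Multiply: 4 · 6 · 88 = 2112.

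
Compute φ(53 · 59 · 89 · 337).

φ(53) = 53 − 1 = 52.
φ(59) = 59 − 1 = 58.
φ(89) = 89 − 1 = 88.
φ(337) = 337 − 1 = 336.
Since φ is multiplicative, φ(93788111) = 52 · 58 · 88 · 336 = 89177088.

89177088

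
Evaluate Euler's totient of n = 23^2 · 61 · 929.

28174080

φ(23^2) = 23^1·(23−1) = 23·22 = 506.
φ(61) = 61 − 1 = 60.
φ(929) = 929 − 1 = 928.
Multiply: 506 · 60 · 928 = 28174080.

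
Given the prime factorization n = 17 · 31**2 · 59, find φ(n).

863040

φ(963883) = 963883 · (1 − 1/17) · (1 − 1/31) · (1 − 1/59)
       = 963883 · 27840/31093 = 863040.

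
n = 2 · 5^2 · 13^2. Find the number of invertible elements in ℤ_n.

3120

φ(8450) = 8450 · (1 − 1/2) · (1 − 1/5) · (1 − 1/13)
       = 8450 · 48/130 = 3120.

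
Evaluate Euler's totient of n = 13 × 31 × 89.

φ(35867) = 35867 · (1 − 1/13) · (1 − 1/31) · (1 − 1/89)
       = 35867 · 31680/35867 = 31680.

31680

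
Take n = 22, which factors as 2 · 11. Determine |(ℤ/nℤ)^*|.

φ(2) = 2 − 1 = 1.
φ(11) = 11 − 1 = 10.
φ(22) = 1 × 10 = 10.

10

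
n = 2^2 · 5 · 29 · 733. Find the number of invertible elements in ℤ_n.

163968

φ(425140) = 425140 · (1 − 1/2) · (1 − 1/5) · (1 − 1/29) · (1 − 1/733)
       = 425140 · 81984/212570 = 163968.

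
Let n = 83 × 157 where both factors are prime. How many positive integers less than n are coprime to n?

For distinct primes, φ(pq) = (p−1)(q−1) = 82 × 156 = 12792.

12792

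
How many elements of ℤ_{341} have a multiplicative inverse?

First factor: 341 = 11 * 31.
φ(11) = 11 − 1 = 10.
φ(31) = 31 − 1 = 30.
Since φ is multiplicative, φ(341) = 10 · 30 = 300.

300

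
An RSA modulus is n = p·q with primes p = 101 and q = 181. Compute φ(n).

18000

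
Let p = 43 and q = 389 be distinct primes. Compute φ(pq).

16296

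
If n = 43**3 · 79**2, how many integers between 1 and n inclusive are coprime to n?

478528596

φ(496203187) = 496203187 · (1 − 1/43) · (1 − 1/79)
       = 496203187 · 3276/3397 = 478528596.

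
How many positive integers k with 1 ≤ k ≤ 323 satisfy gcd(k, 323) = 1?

288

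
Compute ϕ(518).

216

Factor 518: 518 = 2 · 7 · 37.
φ(518) = 518 · (1 − 1/2) · (1 − 1/7) · (1 − 1/37)
       = 518 · 216/518 = 216.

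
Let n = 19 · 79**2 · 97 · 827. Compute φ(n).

8795195136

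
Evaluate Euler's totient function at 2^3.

4

φ(2^3) = 2^2·(2−1) = 4·1 = 4.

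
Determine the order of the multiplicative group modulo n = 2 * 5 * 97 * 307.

φ(297790) = 297790 · (1 − 1/2) · (1 − 1/5) · (1 − 1/97) · (1 − 1/307)
       = 297790 · 117504/297790 = 117504.

117504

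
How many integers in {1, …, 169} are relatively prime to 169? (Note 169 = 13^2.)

φ(169) = 169 · (1 − 1/13)
       = 169 · 12/13 = 156.

156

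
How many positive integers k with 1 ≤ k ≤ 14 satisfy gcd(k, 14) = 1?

14 = 2 · 7.
φ(14) = 14 · (1 − 1/2) · (1 − 1/7)
       = 14 · 6/14 = 6.

6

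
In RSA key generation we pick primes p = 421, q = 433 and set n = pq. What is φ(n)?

181440

φ(n) = (p − 1)(q − 1) = (421−1)(433−1) = 420·432 = 181440.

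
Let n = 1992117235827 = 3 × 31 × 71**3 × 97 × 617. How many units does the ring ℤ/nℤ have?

1252039219200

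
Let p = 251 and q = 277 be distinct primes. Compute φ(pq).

φ(251) = 251 − 1 = 250.
φ(277) = 277 − 1 = 276.
Since φ is multiplicative, φ(69527) = 250 · 276 = 69000.

69000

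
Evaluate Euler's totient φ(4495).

Factor 4495: 4495 = 5 · 29 · 31.
φ(4495) = 4495 · (1 − 1/5) · (1 − 1/29) · (1 − 1/31)
       = 4495 · 3360/4495 = 3360.

3360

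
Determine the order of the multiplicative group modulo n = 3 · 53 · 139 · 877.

φ(19382577) = 19382577 · (1 − 1/3) · (1 − 1/53) · (1 − 1/139) · (1 − 1/877)
       = 19382577 · 12572352/19382577 = 12572352.

12572352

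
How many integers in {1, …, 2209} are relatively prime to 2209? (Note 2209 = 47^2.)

2162

φ(47^2) = 47^2 − 47^1 = 2209 − 47 = 2162.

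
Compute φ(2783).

2420

Factor 2783: 2783 = 11^2 × 23.
φ(11^2) = 11^2 − 11^1 = 121 − 11 = 110.
φ(23) = 23 − 1 = 22.
φ(2783) = 110 × 22 = 2420.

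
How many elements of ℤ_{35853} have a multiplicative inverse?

20736

Factor 35853: 35853 = 3 × 17 × 19 × 37.
φ(3) = 3 − 1 = 2.
φ(17) = 17 − 1 = 16.
φ(19) = 19 − 1 = 18.
φ(37) = 37 − 1 = 36.
φ(35853) = 2 × 16 × 18 × 36 = 20736.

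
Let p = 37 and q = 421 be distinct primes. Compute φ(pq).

15120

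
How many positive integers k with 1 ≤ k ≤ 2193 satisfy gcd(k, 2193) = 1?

1344

First factor: 2193 = 3 * 17 * 43.
φ(3) = 3 − 1 = 2.
φ(17) = 17 − 1 = 16.
φ(43) = 43 − 1 = 42.
Since φ is multiplicative, φ(2193) = 2 · 16 · 42 = 1344.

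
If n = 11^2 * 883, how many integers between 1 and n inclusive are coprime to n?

φ(11^2) = 11^2 − 11^1 = 121 − 11 = 110.
φ(883) = 883 − 1 = 882.
Multiply: 110 · 882 = 97020.

97020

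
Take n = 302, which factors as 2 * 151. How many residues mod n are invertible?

φ(302) = 302 · (1 − 1/2) · (1 − 1/151)
       = 302 · 150/302 = 150.

150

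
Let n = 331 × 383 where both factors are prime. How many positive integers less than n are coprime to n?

126060

φ(pq) = (p−1)(q−1) = 330 · 382 = 126060.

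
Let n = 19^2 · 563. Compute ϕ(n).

φ(19^2) = 19^1·(19−1) = 19·18 = 342.
φ(563) = 563 − 1 = 562.
Multiply: 342 · 562 = 192204.

192204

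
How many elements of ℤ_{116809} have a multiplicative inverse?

116809 = 7 * 11 * 37 * 41.
φ(7) = 7 − 1 = 6.
φ(11) = 11 − 1 = 10.
φ(37) = 37 − 1 = 36.
φ(41) = 41 − 1 = 40.
Multiply: 6 · 10 · 36 · 40 = 86400.

86400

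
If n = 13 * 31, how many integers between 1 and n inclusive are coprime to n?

360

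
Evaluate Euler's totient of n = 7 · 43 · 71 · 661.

11642400

φ(7) = 7 − 1 = 6.
φ(43) = 43 − 1 = 42.
φ(71) = 71 − 1 = 70.
φ(661) = 661 − 1 = 660.
φ(14126231) = 6 × 42 × 70 × 660 = 11642400.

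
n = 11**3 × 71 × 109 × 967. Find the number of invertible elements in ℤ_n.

φ(11^3) = 11^3 − 11^2 = 1331 − 121 = 1210.
φ(71) = 71 − 1 = 70.
φ(109) = 109 − 1 = 108.
φ(967) = 967 − 1 = 966.
Multiply: 1210 · 70 · 108 · 966 = 8836581600.

8836581600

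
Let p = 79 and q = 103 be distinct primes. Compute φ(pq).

7956

φ(79) = 79 − 1 = 78.
φ(103) = 103 − 1 = 102.
Since φ is multiplicative, φ(8137) = 78 · 102 = 7956.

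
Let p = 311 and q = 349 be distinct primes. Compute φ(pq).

107880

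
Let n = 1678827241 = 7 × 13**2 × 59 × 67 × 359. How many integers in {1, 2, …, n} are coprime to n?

φ(1678827241) = 1678827241 · (1 − 1/7) · (1 − 1/13) · (1 − 1/59) · (1 − 1/67) · (1 − 1/359)
       = 1678827241 · 98670528/129140557 = 1282716864.

1282716864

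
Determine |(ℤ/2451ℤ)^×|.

1512

2451 = 3 · 19 · 43.
φ(2451) = 2451 · (1 − 1/3) · (1 − 1/19) · (1 − 1/43)
       = 2451 · 1512/2451 = 1512.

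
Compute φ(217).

217 = 7 · 31.
φ(217) = 217 · (1 − 1/7) · (1 − 1/31)
       = 217 · 180/217 = 180.

180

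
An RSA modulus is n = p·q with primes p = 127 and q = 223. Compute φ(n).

φ(n) = (p − 1)(q − 1) = (127−1)(223−1) = 126·222 = 27972.

27972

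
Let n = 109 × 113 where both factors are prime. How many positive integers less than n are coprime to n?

12096

φ(109) = 109 − 1 = 108.
φ(113) = 113 − 1 = 112.
Multiply: 108 · 112 = 12096.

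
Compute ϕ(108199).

80640

Factor 108199: 108199 = 7 · 13 · 29 · 41.
φ(108199) = 108199 · (1 − 1/7) · (1 − 1/13) · (1 − 1/29) · (1 − 1/41)
       = 108199 · 80640/108199 = 80640.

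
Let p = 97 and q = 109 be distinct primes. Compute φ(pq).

φ(97) = 97 − 1 = 96.
φ(109) = 109 − 1 = 108.
Multiply: 96 · 108 = 10368.

10368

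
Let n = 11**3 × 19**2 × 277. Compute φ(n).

φ(11^3) = 11^3 − 11^2 = 1331 − 121 = 1210.
φ(19^2) = 19^2 − 19^1 = 361 − 19 = 342.
φ(277) = 277 − 1 = 276.
φ(133096007) = 1210 × 342 × 276 = 114214320.

114214320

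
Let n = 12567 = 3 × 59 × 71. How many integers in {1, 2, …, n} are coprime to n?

8120

φ(12567) = 12567 · (1 − 1/3) · (1 − 1/59) · (1 − 1/71)
       = 12567 · 8120/12567 = 8120.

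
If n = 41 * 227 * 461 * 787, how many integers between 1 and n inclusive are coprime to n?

φ(41) = 41 − 1 = 40.
φ(227) = 227 − 1 = 226.
φ(461) = 461 − 1 = 460.
φ(787) = 787 − 1 = 786.
Since φ is multiplicative, φ(3376644749) = 40 · 226 · 460 · 786 = 3268502400.

3268502400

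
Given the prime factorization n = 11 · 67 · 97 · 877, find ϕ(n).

55503360

φ(62695853) = 62695853 · (1 − 1/11) · (1 − 1/67) · (1 − 1/97) · (1 − 1/877)
       = 62695853 · 55503360/62695853 = 55503360.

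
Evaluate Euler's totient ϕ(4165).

2688

Prime factorization: 4165 = 5 × 7^2 × 17.
φ(4165) = 4165 · (1 − 1/5) · (1 − 1/7) · (1 − 1/17)
       = 4165 · 384/595 = 2688.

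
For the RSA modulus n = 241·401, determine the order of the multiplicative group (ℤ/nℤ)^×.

96000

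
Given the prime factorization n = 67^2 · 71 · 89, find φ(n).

27239520

φ(67^2) = 67^2 − 67^1 = 4489 − 67 = 4422.
φ(71) = 71 − 1 = 70.
φ(89) = 89 − 1 = 88.
Since φ is multiplicative, φ(28365991) = 4422 · 70 · 88 = 27239520.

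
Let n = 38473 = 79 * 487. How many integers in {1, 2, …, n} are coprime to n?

37908

φ(79) = 79 − 1 = 78.
φ(487) = 487 − 1 = 486.
φ(38473) = 78 × 486 = 37908.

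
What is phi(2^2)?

2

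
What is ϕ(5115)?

First factor: 5115 = 3 · 5 · 11 · 31.
φ(3) = 3 − 1 = 2.
φ(5) = 5 − 1 = 4.
φ(11) = 11 − 1 = 10.
φ(31) = 31 − 1 = 30.
φ(5115) = 2 × 4 × 10 × 30 = 2400.

2400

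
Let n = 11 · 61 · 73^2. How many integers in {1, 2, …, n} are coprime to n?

φ(3575759) = 3575759 · (1 − 1/11) · (1 − 1/61) · (1 − 1/73)
       = 3575759 · 43200/48983 = 3153600.

3153600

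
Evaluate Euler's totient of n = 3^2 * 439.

2628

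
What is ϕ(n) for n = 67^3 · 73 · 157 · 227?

φ(67^3) = 67^2·(67−1) = 4489·66 = 296274.
φ(73) = 73 − 1 = 72.
φ(157) = 157 − 1 = 156.
φ(227) = 227 − 1 = 226.
Multiply: 296274 · 72 · 156 · 226 = 752071402368.

752071402368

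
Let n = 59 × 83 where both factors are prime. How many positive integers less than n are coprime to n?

4756

φ(pq) = (p−1)(q−1) = 58 · 82 = 4756.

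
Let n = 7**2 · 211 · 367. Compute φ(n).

3228120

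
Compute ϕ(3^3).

φ(27) = 27 · (1 − 1/3)
       = 27 · 2/3 = 18.

18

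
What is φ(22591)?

20160

Factor 22591: 22591 = 19 · 29 · 41.
φ(19) = 19 − 1 = 18.
φ(29) = 29 − 1 = 28.
φ(41) = 41 − 1 = 40.
Since φ is multiplicative, φ(22591) = 18 · 28 · 40 = 20160.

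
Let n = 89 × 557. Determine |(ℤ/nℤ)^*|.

48928

φ(89) = 89 − 1 = 88.
φ(557) = 557 − 1 = 556.
Since φ is multiplicative, φ(49573) = 88 · 556 = 48928.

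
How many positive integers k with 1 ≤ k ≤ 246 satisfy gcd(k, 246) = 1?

246 = 2 · 3 · 41.
φ(246) = 246 · (1 − 1/2) · (1 − 1/3) · (1 − 1/41)
       = 246 · 80/246 = 80.

80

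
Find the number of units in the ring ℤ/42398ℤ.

Prime factorization: 42398 = 2 · 17 · 29 · 43.
φ(42398) = 42398 · (1 − 1/2) · (1 − 1/17) · (1 − 1/29) · (1 − 1/43)
       = 42398 · 18816/42398 = 18816.

18816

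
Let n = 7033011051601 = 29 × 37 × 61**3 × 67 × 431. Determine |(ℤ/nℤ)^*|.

6386807750400

φ(7033011051601) = 7033011051601 · (1 − 1/29) · (1 − 1/37) · (1 − 1/61) · (1 − 1/67) · (1 − 1/431)
       = 7033011051601 · 1716422400/1890086281 = 6386807750400.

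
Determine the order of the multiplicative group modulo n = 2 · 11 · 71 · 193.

134400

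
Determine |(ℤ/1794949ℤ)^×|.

1533168

First factor: 1794949 = 13^3 · 19 · 43.
φ(13^3) = 13^2·(13−1) = 169·12 = 2028.
φ(19) = 19 − 1 = 18.
φ(43) = 43 − 1 = 42.
Multiply: 2028 · 18 · 42 = 1533168.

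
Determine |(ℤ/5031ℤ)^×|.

First factor: 5031 = 3^2 · 13 · 43.
φ(5031) = 5031 · (1 − 1/3) · (1 − 1/13) · (1 − 1/43)
       = 5031 · 1008/1677 = 3024.

3024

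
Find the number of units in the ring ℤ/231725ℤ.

158400

Factor 231725: 231725 = 5**2 · 13 · 23 · 31.
φ(231725) = 231725 · (1 − 1/5) · (1 − 1/13) · (1 − 1/23) · (1 − 1/31)
       = 231725 · 31680/46345 = 158400.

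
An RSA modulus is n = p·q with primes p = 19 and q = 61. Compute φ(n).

1080

φ(n) = (p − 1)(q − 1) = (19−1)(61−1) = 18·60 = 1080.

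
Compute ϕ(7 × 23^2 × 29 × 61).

φ(6550607) = 6550607 · (1 − 1/7) · (1 − 1/23) · (1 − 1/29) · (1 − 1/61)
       = 6550607 · 221760/284809 = 5100480.

5100480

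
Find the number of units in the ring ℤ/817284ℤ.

First factor: 817284 = 2^2 × 3 × 13^3 × 31.
φ(817284) = 817284 · (1 − 1/2) · (1 − 1/3) · (1 − 1/13) · (1 − 1/31)
       = 817284 · 720/2418 = 243360.

243360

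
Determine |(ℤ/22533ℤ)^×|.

22533 = 3 × 7 × 29 × 37.
φ(3) = 3 − 1 = 2.
φ(7) = 7 − 1 = 6.
φ(29) = 29 − 1 = 28.
φ(37) = 37 − 1 = 36.
Multiply: 2 · 6 · 28 · 36 = 12096.

12096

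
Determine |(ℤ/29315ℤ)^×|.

19200

Prime factorization: 29315 = 5 · 11 · 13 · 41.
φ(5) = 5 − 1 = 4.
φ(11) = 11 − 1 = 10.
φ(13) = 13 − 1 = 12.
φ(41) = 41 − 1 = 40.
φ(29315) = 4 × 10 × 12 × 40 = 19200.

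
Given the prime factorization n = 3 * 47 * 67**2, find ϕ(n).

406824

φ(3) = 3 − 1 = 2.
φ(47) = 47 − 1 = 46.
φ(67^2) = 67^1·(67−1) = 67·66 = 4422.
φ(632949) = 2 × 46 × 4422 = 406824.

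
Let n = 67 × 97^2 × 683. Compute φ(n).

419151744

φ(430565249) = 430565249 · (1 − 1/67) · (1 − 1/97) · (1 − 1/683)
       = 430565249 · 4321152/4438817 = 419151744.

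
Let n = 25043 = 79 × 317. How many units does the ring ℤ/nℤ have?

24648

φ(79) = 79 − 1 = 78.
φ(317) = 317 − 1 = 316.
φ(25043) = 78 × 316 = 24648.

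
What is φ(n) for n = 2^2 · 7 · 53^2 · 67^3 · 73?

705482908416

φ(1726859637748) = 1726859637748 · (1 − 1/2) · (1 − 1/7) · (1 − 1/53) · (1 − 1/67) · (1 − 1/73)
       = 1726859637748 · 1482624/3629122 = 705482908416.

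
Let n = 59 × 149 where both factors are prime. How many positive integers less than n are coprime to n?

8584

φ(pq) = (p−1)(q−1) = 58 · 148 = 8584.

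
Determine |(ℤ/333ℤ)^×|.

333 = 3^2 * 37.
φ(3^2) = 3^2 − 3^1 = 9 − 3 = 6.
φ(37) = 37 − 1 = 36.
Multiply: 6 · 36 = 216.

216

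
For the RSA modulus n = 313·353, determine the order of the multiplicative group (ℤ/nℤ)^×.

109824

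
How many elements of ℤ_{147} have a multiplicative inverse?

84

147 = 3 · 7^2.
φ(3) = 3 − 1 = 2.
φ(7^2) = 7^2 − 7^1 = 49 − 7 = 42.
φ(147) = 2 × 42 = 84.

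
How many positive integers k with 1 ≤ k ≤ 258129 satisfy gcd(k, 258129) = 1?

155232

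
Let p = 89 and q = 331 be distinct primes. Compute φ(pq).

φ(n) = (p − 1)(q − 1) = (89−1)(331−1) = 88·330 = 29040.

29040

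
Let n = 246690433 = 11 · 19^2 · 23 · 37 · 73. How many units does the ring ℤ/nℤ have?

195022080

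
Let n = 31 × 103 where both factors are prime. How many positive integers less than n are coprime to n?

3060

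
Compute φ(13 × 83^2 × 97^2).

φ(13) = 13 − 1 = 12.
φ(83^2) = 83^1·(83−1) = 83·82 = 6806.
φ(97^2) = 97^2 − 97^1 = 9409 − 97 = 9312.
Since φ is multiplicative, φ(842641813) = 12 · 6806 · 9312 = 760529664.

760529664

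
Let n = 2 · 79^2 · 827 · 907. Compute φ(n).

4611369672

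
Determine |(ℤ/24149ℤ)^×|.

21600

First factor: 24149 = 19 × 31 × 41.
φ(19) = 19 − 1 = 18.
φ(31) = 31 − 1 = 30.
φ(41) = 41 − 1 = 40.
Since φ is multiplicative, φ(24149) = 18 · 30 · 40 = 21600.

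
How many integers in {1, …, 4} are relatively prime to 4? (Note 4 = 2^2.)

φ(2^2) = 2^1·(2−1) = 2·1 = 2.

2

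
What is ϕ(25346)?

Prime factorization: 25346 = 2 · 19 · 23 · 29.
φ(2) = 2 − 1 = 1.
φ(19) = 19 − 1 = 18.
φ(23) = 23 − 1 = 22.
φ(29) = 29 − 1 = 28.
Since φ is multiplicative, φ(25346) = 1 · 18 · 22 · 28 = 11088.

11088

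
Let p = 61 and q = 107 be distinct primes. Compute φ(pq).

For distinct primes, φ(pq) = (p−1)(q−1) = 60 × 106 = 6360.

6360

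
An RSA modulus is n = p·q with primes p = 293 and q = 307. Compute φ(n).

φ(89951) = 89951 · (1 − 1/293) · (1 − 1/307)
       = 89951 · 89352/89951 = 89352.

89352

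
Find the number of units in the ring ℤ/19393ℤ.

16800

Factor 19393: 19393 = 11 × 41 × 43.
φ(11) = 11 − 1 = 10.
φ(41) = 41 − 1 = 40.
φ(43) = 43 − 1 = 42.
Multiply: 10 · 40 · 42 = 16800.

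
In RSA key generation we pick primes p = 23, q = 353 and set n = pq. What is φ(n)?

φ(n) = (p − 1)(q − 1) = (23−1)(353−1) = 22·352 = 7744.

7744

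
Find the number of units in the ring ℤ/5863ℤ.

5863 = 11 · 13 · 41.
φ(5863) = 5863 · (1 − 1/11) · (1 − 1/13) · (1 − 1/41)
       = 5863 · 4800/5863 = 4800.

4800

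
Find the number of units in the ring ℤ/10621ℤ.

9072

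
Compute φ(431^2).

φ(431^2) = 431^1·(431−1) = 431·430 = 185330.

185330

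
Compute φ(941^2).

φ(885481) = 885481 · (1 − 1/941)
       = 885481 · 940/941 = 884540.

884540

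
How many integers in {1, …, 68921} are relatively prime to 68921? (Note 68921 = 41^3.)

φ(41^3) = 41^3 − 41^2 = 68921 − 1681 = 67240.

67240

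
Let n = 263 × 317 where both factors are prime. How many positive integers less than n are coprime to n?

φ(pq) = (p−1)(q−1) = 262 · 316 = 82792.

82792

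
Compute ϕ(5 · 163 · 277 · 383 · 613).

41811800832

φ(5) = 5 − 1 = 4.
φ(163) = 163 − 1 = 162.
φ(277) = 277 − 1 = 276.
φ(383) = 383 − 1 = 382.
φ(613) = 613 − 1 = 612.
φ(53002533145) = 4 × 162 × 276 × 382 × 612 = 41811800832.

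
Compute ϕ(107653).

85176

Factor 107653: 107653 = 7^2 · 13^3.
φ(107653) = 107653 · (1 − 1/7) · (1 − 1/13)
       = 107653 · 72/91 = 85176.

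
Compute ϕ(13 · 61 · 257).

φ(203801) = 203801 · (1 − 1/13) · (1 − 1/61) · (1 − 1/257)
       = 203801 · 184320/203801 = 184320.

184320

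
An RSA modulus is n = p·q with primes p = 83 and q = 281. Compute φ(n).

φ(83) = 83 − 1 = 82.
φ(281) = 281 − 1 = 280.
Since φ is multiplicative, φ(23323) = 82 · 280 = 22960.

22960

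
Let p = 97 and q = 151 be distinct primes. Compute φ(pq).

14400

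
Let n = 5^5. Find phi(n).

2500

φ(3125) = 3125 · (1 − 1/5)
       = 3125 · 4/5 = 2500.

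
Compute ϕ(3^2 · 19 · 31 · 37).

φ(196137) = 196137 · (1 − 1/3) · (1 − 1/19) · (1 − 1/31) · (1 − 1/37)
       = 196137 · 38880/65379 = 116640.

116640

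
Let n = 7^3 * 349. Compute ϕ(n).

102312

φ(7^3) = 7^3 − 7^2 = 343 − 49 = 294.
φ(349) = 349 − 1 = 348.
φ(119707) = 294 × 348 = 102312.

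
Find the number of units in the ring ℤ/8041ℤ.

6720

First factor: 8041 = 11 · 17 · 43.
φ(8041) = 8041 · (1 − 1/11) · (1 − 1/17) · (1 − 1/43)
       = 8041 · 6720/8041 = 6720.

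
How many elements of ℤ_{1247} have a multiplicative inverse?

1176

Prime factorization: 1247 = 29 · 43.
φ(1247) = 1247 · (1 − 1/29) · (1 − 1/43)
       = 1247 · 1176/1247 = 1176.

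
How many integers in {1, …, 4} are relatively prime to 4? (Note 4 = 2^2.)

2

φ(4) = 4 · (1 − 1/2)
       = 4 · 1/2 = 2.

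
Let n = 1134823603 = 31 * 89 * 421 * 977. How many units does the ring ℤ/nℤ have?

φ(1134823603) = 1134823603 · (1 − 1/31) · (1 − 1/89) · (1 − 1/421) · (1 − 1/977)
       = 1134823603 · 1082188800/1134823603 = 1082188800.

1082188800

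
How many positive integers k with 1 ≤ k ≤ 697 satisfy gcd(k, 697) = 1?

First factor: 697 = 17 * 41.
φ(17) = 17 − 1 = 16.
φ(41) = 41 − 1 = 40.
Since φ is multiplicative, φ(697) = 16 · 40 = 640.

640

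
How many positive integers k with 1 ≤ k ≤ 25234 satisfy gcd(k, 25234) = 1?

10800

25234 = 2 × 11 × 31 × 37.
φ(25234) = 25234 · (1 − 1/2) · (1 − 1/11) · (1 − 1/31) · (1 − 1/37)
       = 25234 · 10800/25234 = 10800.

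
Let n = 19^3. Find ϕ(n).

6498

φ(6859) = 6859 · (1 − 1/19)
       = 6859 · 18/19 = 6498.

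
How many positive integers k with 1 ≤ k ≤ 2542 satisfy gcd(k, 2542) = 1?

1200

Prime factorization: 2542 = 2 * 31 * 41.
φ(2542) = 2542 · (1 − 1/2) · (1 − 1/31) · (1 − 1/41)
       = 2542 · 1200/2542 = 1200.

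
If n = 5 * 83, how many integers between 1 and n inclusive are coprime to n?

φ(5) = 5 − 1 = 4.
φ(83) = 83 − 1 = 82.
Since φ is multiplicative, φ(415) = 4 · 82 = 328.

328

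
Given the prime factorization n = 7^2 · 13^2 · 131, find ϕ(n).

851760

φ(1084811) = 1084811 · (1 − 1/7) · (1 − 1/13) · (1 − 1/131)
       = 1084811 · 9360/11921 = 851760.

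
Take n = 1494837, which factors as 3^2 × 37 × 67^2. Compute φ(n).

φ(1494837) = 1494837 · (1 − 1/3) · (1 − 1/37) · (1 − 1/67)
       = 1494837 · 4752/7437 = 955152.

955152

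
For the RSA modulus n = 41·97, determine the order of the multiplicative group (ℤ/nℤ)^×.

3840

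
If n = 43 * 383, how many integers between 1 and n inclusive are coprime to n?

16044

φ(43) = 43 − 1 = 42.
φ(383) = 383 − 1 = 382.
Multiply: 42 · 382 = 16044.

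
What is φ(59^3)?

φ(59^3) = 59^2·(59−1) = 3481·58 = 201898.

201898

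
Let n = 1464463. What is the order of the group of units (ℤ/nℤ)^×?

997920

First factor: 1464463 = 7**2 · 11**2 · 13 · 19.
φ(1464463) = 1464463 · (1 − 1/7) · (1 − 1/11) · (1 − 1/13) · (1 − 1/19)
       = 1464463 · 12960/19019 = 997920.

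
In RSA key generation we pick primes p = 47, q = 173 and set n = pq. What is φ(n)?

φ(n) = (p − 1)(q − 1) = (47−1)(173−1) = 46·172 = 7912.

7912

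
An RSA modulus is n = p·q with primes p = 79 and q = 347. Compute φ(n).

φ(79) = 79 − 1 = 78.
φ(347) = 347 − 1 = 346.
φ(27413) = 78 × 346 = 26988.

26988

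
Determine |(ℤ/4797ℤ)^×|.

2880

Factor 4797: 4797 = 3^2 · 13 · 41.
φ(3^2) = 3^1·(3−1) = 3·2 = 6.
φ(13) = 13 − 1 = 12.
φ(41) = 41 − 1 = 40.
Since φ is multiplicative, φ(4797) = 6 · 12 · 40 = 2880.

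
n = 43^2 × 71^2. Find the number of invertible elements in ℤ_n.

8975820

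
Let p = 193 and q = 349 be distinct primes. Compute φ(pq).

66816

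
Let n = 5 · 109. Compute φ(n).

432

φ(545) = 545 · (1 − 1/5) · (1 − 1/109)
       = 545 · 432/545 = 432.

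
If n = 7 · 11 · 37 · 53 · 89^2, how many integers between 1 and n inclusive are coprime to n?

879690240

φ(7) = 7 − 1 = 6.
φ(11) = 11 − 1 = 10.
φ(37) = 37 − 1 = 36.
φ(53) = 53 − 1 = 52.
φ(89^2) = 89^2 − 89^1 = 7921 − 89 = 7832.
Since φ is multiplicative, φ(1196047237) = 6 · 10 · 36 · 52 · 7832 = 879690240.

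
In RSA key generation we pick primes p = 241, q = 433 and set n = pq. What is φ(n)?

φ(n) = (p − 1)(q − 1) = (241−1)(433−1) = 240·432 = 103680.

103680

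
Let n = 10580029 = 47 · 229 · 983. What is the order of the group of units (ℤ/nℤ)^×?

10299216

φ(10580029) = 10580029 · (1 − 1/47) · (1 − 1/229) · (1 − 1/983)
       = 10580029 · 10299216/10580029 = 10299216.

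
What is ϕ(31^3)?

φ(31^3) = 31^3 − 31^2 = 29791 − 961 = 28830.

28830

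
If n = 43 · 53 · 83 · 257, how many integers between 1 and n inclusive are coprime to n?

45846528

φ(48613349) = 48613349 · (1 − 1/43) · (1 − 1/53) · (1 − 1/83) · (1 − 1/257)
       = 48613349 · 45846528/48613349 = 45846528.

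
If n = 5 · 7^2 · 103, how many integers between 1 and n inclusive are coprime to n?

17136

φ(5) = 5 − 1 = 4.
φ(7^2) = 7^1·(7−1) = 7·6 = 42.
φ(103) = 103 − 1 = 102.
Multiply: 4 · 42 · 102 = 17136.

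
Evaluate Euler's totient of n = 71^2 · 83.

φ(418403) = 418403 · (1 − 1/71) · (1 − 1/83)
       = 418403 · 5740/5893 = 407540.

407540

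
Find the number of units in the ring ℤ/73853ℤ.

Factor 73853: 73853 = 13^2 × 19 × 23.
φ(13^2) = 13^2 − 13^1 = 169 − 13 = 156.
φ(19) = 19 − 1 = 18.
φ(23) = 23 − 1 = 22.
Since φ is multiplicative, φ(73853) = 156 · 18 · 22 = 61776.

61776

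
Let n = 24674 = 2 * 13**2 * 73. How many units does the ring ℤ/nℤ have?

11232

φ(24674) = 24674 · (1 − 1/2) · (1 − 1/13) · (1 − 1/73)
       = 24674 · 864/1898 = 11232.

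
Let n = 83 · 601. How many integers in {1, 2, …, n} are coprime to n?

49200

φ(49883) = 49883 · (1 − 1/83) · (1 − 1/601)
       = 49883 · 49200/49883 = 49200.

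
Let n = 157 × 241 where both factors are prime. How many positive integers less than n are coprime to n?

37440

For distinct primes, φ(pq) = (p−1)(q−1) = 156 × 240 = 37440.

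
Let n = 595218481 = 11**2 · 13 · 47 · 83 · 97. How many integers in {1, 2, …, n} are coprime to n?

φ(595218481) = 595218481 · (1 − 1/11) · (1 − 1/13) · (1 − 1/47) · (1 − 1/83) · (1 − 1/97)
       = 595218481 · 43453440/54110771 = 477987840.

477987840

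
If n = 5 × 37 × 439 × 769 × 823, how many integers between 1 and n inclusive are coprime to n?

39817101312

φ(5) = 5 − 1 = 4.
φ(37) = 37 − 1 = 36.
φ(439) = 439 − 1 = 438.
φ(769) = 769 − 1 = 768.
φ(823) = 823 − 1 = 822.
Since φ is multiplicative, φ(51399917705) = 4 · 36 · 438 · 768 · 822 = 39817101312.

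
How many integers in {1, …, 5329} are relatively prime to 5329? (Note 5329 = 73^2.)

φ(5329) = 5329 · (1 − 1/73)
       = 5329 · 72/73 = 5256.

5256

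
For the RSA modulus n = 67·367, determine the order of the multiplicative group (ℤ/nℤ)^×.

24156

φ(24589) = 24589 · (1 − 1/67) · (1 − 1/367)
       = 24589 · 24156/24589 = 24156.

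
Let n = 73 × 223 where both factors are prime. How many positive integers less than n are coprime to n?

15984

φ(73) = 73 − 1 = 72.
φ(223) = 223 − 1 = 222.
Since φ is multiplicative, φ(16279) = 72 · 222 = 15984.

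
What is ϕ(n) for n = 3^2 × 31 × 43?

7560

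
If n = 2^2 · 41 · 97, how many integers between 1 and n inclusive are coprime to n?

7680

φ(15908) = 15908 · (1 − 1/2) · (1 − 1/41) · (1 − 1/97)
       = 15908 · 3840/7954 = 7680.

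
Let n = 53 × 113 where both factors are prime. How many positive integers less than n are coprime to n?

φ(pq) = (p−1)(q−1) = 52 · 112 = 5824.

5824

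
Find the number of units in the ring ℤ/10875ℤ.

5600

Prime factorization: 10875 = 3 × 5**3 × 29.
φ(3) = 3 − 1 = 2.
φ(5^3) = 5^2·(5−1) = 25·4 = 100.
φ(29) = 29 − 1 = 28.
φ(10875) = 2 × 100 × 28 = 5600.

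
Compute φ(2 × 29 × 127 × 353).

1241856

φ(2) = 2 − 1 = 1.
φ(29) = 29 − 1 = 28.
φ(127) = 127 − 1 = 126.
φ(353) = 353 − 1 = 352.
Since φ is multiplicative, φ(2600198) = 1 · 28 · 126 · 352 = 1241856.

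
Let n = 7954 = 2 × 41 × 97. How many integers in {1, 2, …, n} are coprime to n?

φ(7954) = 7954 · (1 − 1/2) · (1 − 1/41) · (1 − 1/97)
       = 7954 · 3840/7954 = 3840.

3840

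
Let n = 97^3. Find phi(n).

903264

φ(97^3) = 97^2·(97−1) = 9409·96 = 903264.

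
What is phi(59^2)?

3422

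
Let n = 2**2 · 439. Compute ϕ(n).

876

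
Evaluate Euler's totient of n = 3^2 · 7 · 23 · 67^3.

φ(3^2) = 3^2 − 3^1 = 9 − 3 = 6.
φ(7) = 7 − 1 = 6.
φ(23) = 23 − 1 = 22.
φ(67^3) = 67^2·(67−1) = 4489·66 = 296274.
Multiply: 6 · 6 · 22 · 296274 = 234649008.

234649008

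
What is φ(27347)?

27347 = 23 * 29 * 41.
φ(23) = 23 − 1 = 22.
φ(29) = 29 − 1 = 28.
φ(41) = 41 − 1 = 40.
φ(27347) = 22 × 28 × 40 = 24640.

24640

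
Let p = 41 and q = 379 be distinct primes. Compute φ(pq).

15120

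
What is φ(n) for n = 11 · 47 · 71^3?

φ(11) = 11 − 1 = 10.
φ(47) = 47 − 1 = 46.
φ(71^3) = 71^3 − 71^2 = 357911 − 5041 = 352870.
Since φ is multiplicative, φ(185039987) = 10 · 46 · 352870 = 162320200.

162320200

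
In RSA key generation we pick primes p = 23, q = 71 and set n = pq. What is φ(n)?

1540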